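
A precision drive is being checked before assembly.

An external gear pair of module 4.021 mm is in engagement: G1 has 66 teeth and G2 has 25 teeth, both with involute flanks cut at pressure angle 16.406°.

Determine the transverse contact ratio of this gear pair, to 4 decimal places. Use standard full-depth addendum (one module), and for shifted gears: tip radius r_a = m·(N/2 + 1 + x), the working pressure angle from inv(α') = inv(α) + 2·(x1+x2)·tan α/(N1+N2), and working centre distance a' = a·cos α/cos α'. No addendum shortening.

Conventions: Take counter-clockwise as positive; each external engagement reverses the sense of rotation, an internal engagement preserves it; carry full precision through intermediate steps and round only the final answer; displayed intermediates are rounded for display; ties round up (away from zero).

1.9098

single-mesh involute tooth geometry (66T engaging 25T at module 4.021)
base radii: r_b1 = 127.290325, r_b2 = 48.216032
tip radii: r_a1 = 136.714000, r_a2 = 54.283500
no profile shift: α' = α, a' = a
action lengths: √(r_a1²−r_b1²) = 49.878762, √(r_a2²−r_b2²) = 24.938176
base pitch p_b = π·m·cos α = 12.118011
CR = (49.878762 + 24.938176 − 182.955500·sin 16.40600°)/12.118011 = 1.909772
contact ratio ≈ 1.9098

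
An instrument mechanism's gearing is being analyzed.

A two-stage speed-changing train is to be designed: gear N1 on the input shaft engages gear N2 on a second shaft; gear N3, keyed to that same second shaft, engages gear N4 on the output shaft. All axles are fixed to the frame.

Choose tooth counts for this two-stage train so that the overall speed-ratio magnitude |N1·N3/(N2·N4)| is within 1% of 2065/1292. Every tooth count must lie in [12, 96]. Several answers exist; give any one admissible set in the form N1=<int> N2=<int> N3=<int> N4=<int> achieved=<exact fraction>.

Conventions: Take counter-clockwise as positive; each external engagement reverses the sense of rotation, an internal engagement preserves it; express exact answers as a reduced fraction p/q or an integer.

N1=35 N2=17 N3=59 N4=76 achieved=2065/1292

design class (target 2065/1292): fixed-axis compound train
target = 2065/1292 in lowest terms: an exact hit needs N1·N3 = k·2065 and N2·N4 = k·1292 for one integer k, every count in [12, 96]; additionally prefer no 1:1 stage (N1 ≠ N2, N3 ≠ N4)
k = 1: N1·N3 = 2065 = 35·59, N2·N4 = 1292 = 17·76
achieved = 35·59/(17·76) = 2065/1292; |achieved − target| = 0 ≤ 413/25840 ✓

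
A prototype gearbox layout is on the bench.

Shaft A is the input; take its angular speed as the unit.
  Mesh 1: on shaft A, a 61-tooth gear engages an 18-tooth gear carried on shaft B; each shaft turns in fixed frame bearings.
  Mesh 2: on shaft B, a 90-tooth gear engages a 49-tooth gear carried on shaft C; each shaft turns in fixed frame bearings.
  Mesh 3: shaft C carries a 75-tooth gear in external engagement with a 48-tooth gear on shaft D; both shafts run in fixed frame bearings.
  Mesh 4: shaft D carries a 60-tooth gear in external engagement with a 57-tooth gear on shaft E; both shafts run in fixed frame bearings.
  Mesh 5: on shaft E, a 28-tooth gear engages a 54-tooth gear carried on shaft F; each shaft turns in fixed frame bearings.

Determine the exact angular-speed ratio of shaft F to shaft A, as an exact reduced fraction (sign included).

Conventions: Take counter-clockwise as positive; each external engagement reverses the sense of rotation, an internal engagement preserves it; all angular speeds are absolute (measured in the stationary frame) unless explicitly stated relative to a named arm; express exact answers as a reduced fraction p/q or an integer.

class = fixed-axis compound train [5 meshes; 5 ratios multiply, 5 sense flips]
mesh 1 [61T→18T]: running ratio 61/18, sense −
mesh 2 [90T→49T]: running ratio 305/49, sense +
mesh 3 [75T→48T]: running ratio 7625/784, sense −
mesh 4 [60T→57T]: running ratio 38125/3724, sense +
mesh 5 [28T→54T]: running ratio 38125/7182, sense −
ω_out/ω_in = -38125/7182

-38125/7182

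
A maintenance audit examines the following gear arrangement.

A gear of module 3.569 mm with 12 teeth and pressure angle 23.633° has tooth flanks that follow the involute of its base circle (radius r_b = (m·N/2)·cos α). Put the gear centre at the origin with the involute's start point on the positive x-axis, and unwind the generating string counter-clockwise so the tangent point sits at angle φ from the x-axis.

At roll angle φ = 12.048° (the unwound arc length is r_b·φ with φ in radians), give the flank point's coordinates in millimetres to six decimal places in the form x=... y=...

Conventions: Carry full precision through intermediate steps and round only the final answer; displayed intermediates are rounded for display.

x=20.046989 y=0.060533

topology: single-mesh involute geometry — m = 3.569, N = 12
pitch radius r_p = m·N/2 = 3.569·12/2 = 21.414000
base radius r_b = r_p·cos α = 21.414000·cos 23.633° = 19.618051
roll angle φ = 12.048° = 0.21027727 rad
x = r_b·(cos φ + φ·sin φ) = 20.046989
y = r_b·(sin φ − φ·cos φ) = 0.060533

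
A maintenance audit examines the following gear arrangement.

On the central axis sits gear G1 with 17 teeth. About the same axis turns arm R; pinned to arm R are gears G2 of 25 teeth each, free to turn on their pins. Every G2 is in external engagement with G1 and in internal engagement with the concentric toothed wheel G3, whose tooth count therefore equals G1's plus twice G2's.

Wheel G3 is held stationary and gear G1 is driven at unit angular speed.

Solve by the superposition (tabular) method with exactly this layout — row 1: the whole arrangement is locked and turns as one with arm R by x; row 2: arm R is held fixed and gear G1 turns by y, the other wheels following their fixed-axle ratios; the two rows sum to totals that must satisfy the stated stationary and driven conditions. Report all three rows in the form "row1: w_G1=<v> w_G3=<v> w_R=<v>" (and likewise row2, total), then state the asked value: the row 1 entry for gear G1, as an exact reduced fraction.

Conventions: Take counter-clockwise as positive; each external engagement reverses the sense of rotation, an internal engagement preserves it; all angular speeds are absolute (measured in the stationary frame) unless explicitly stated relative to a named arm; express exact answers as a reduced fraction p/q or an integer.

row1: w_G1=17/84 w_G3=17/84 w_R=17/84
row2: w_G1=67/84 w_G3=-17/84 w_R=0
total: w_G1=1 w_G3=0 w_R=17/84
asked value: 17/84

topology: planetary set — G1 17T / G2 25T / G3 67T, arm = carrier (Willis)
row 1: whole set turns with the arm by x
row 2 (arm held, sun turns y): ω_ring = −(17/67)·y, ω_arm = 0
boundary: total ω_ring = x − (17/67)·y = 0 and total ω_sun = x + y = 1  ⇒  y = 67/84, x = 17/84
row 2 ring = −(17/67)·67/84 = -17/84
totals (row 1 + row 2): sun 17/84 + 67/84 = 1, ring 17/84 + (-17/84) = 0, arm 17/84 + 0 = 17/84
asked cell (row1, sun) = 17/84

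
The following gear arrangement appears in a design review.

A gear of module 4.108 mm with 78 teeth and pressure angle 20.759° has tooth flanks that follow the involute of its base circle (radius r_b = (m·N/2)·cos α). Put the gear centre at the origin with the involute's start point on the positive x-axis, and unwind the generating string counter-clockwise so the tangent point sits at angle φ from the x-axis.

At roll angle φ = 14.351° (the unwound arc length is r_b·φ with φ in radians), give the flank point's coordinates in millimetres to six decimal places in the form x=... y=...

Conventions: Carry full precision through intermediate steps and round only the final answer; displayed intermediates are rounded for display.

topology: single-mesh involute geometry — m = 4.108, N = 78
pitch radius r_p = m·N/2 = 4.108·78/2 = 160.212000
base radius r_b = r_p·cos α = 160.212000·cos 20.759° = 149.810964
roll angle φ = 14.351° = 0.25047220 rad
x = r_b·(cos φ + φ·sin φ) = 154.436811
y = r_b·(sin φ − φ·cos φ) = 0.779783

x=154.436811 y=0.779783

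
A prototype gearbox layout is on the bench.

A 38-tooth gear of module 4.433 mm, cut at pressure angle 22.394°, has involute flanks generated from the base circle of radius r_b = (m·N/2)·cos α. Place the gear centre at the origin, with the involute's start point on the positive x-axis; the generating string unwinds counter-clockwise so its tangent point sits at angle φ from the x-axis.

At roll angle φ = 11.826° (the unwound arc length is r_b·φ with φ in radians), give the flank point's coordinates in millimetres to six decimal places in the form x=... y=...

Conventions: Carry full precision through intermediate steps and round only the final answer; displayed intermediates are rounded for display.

x=79.516293 y=0.227286

recognized (one wheel, involute flank): single-mesh tooth geometry, m = 4.433, N = 38
pitch radius r_p = m·N/2 = 4.433·38/2 = 84.227000
base radius r_b = r_p·cos α = 84.227000·cos 22.394° = 77.875099
roll angle φ = 11.826° = 0.20640264 rad
x = r_b·(cos φ + φ·sin φ) = 79.516293
y = r_b·(sin φ − φ·cos φ) = 0.227286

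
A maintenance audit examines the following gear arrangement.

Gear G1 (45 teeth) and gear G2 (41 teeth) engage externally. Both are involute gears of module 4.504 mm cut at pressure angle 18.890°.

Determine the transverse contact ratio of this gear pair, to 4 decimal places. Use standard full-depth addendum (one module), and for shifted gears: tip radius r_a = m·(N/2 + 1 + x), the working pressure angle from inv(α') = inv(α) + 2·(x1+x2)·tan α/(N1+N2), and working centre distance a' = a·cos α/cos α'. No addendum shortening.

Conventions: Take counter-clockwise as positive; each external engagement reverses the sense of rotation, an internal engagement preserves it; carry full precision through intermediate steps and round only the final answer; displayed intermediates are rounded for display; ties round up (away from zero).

topology: single-mesh involute geometry — m = 4.504, 45T/41T pair
base radii: r_b1 = 95.882018, r_b2 = 87.359172
tip radii: r_a1 = 105.844000, r_a2 = 96.836000
no profile shift: α' = α, a' = a
action lengths: √(r_a1²−r_b1²) = 44.828462, √(r_a2²−r_b2²) = 41.780210
base pitch p_b = π·m·cos α = 13.387655
CR = (44.828462 + 41.780210 − 193.672000·sin 18.89000°)/13.387655 = 1.785743
contact ratio ≈ 1.7857

1.7857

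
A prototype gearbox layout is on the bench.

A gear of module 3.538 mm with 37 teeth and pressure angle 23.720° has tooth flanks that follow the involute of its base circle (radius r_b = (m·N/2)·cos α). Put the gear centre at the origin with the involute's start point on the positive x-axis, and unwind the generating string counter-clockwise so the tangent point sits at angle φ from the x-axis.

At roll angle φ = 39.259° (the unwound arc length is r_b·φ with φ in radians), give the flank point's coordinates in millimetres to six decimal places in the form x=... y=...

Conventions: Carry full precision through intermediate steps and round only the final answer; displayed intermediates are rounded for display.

topology: single-mesh involute geometry — m = 3.538, N = 37
pitch radius r_p = m·N/2 = 3.538·37/2 = 65.453000
base radius r_b = r_p·cos α = 65.453000·cos 23.720° = 59.923677
roll angle φ = 39.259° = 0.68519881 rad
x = r_b·(cos φ + φ·sin φ) = 72.382140
y = r_b·(sin φ − φ·cos φ) = 6.129122

x=72.382140 y=6.129122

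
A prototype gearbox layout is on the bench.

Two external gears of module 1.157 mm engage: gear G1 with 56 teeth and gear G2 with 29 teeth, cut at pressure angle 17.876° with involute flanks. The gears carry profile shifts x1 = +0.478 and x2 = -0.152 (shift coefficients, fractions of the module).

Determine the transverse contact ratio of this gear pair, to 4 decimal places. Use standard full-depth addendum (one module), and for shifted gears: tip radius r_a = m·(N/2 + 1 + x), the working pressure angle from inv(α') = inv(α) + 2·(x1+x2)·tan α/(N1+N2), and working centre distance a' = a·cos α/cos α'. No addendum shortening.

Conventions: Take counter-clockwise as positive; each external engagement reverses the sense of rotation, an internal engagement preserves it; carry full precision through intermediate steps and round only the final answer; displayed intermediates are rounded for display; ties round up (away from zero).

1.7664

single-mesh involute tooth geometry (56T engaging 29T at module 1.157)
base radii: r_b1 = 30.832020, r_b2 = 15.966582
tip radii: r_a1 = 34.106046, r_a2 = 17.757636
inv(α') = inv(17.876°) + 2·(+0.478-0.152)·tan α/(56+29) = 0.01300761  ⇒  α' = 19.14026°
a' = a·cos α / cos α' = 49.1725·cos 17.876°/cos 19.14026° = 49.537074
action lengths: √(r_a1²−r_b1²) = 14.581114, √(r_a2²−r_b2²) = 7.771866
base pitch p_b = π·m·cos α = 3.459345
CR = (14.581114 + 7.771866 − 49.537074·sin 19.14026°)/3.459345 = 1.766425
contact ratio ≈ 1.7664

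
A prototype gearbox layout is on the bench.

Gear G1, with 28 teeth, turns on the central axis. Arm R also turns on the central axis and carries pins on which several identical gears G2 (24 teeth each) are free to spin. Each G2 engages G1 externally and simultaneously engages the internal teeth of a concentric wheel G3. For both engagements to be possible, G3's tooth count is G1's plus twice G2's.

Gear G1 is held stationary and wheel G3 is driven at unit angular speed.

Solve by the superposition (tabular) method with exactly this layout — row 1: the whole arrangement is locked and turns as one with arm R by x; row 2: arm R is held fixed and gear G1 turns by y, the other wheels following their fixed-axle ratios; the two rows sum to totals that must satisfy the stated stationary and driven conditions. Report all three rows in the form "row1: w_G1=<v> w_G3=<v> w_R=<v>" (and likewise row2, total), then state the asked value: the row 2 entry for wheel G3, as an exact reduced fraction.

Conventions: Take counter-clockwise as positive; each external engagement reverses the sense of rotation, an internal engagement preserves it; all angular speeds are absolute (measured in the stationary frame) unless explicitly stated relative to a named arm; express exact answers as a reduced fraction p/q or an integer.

recognized (axles ride arm R): planetary set, 28/24/76 teeth
superposition row 1 [locked train]: every member turns x
superposition row 2 [arm held]: sun y, ring −(28/76)·y, arm 0
boundary: total ω_sun = x + y = 0 and total ω_ring = x − (28/76)·y = 1  ⇒  y = -19/26, x = 19/26
row 2 ring = −(28/76)·(-19/26) = 7/26
totals (row 1 + row 2): sun 19/26 + (-19/26) = 0, ring 19/26 + 7/26 = 1, arm 19/26 + 0 = 19/26
asked cell (row2, ring) = 7/26

row1: w_G1=19/26 w_G3=19/26 w_R=19/26
row2: w_G1=-19/26 w_G3=7/26 w_R=0
total: w_G1=0 w_G3=1 w_R=19/26
asked value: 7/26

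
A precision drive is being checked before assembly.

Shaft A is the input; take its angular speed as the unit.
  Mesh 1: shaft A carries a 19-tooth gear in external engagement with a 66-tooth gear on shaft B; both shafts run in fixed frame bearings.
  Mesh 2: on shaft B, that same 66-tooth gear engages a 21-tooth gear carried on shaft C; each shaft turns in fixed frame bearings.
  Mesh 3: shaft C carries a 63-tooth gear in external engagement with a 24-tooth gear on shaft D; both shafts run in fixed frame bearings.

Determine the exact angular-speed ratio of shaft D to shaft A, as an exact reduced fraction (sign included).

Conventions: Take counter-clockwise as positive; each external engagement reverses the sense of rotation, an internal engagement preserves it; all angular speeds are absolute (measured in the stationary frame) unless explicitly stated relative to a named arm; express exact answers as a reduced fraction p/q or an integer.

class = fixed-axis compound train [3 meshes; 3 ratios multiply, 3 sense flips]
mesh 1 [19T→66T]: running ratio 19/66, sense −
mesh 2 [66T→21T]: running ratio 19/21, sense +
mesh 3 [63T→24T]: running ratio 19/8, sense −
ω_out/ω_in = -19/8

-19/8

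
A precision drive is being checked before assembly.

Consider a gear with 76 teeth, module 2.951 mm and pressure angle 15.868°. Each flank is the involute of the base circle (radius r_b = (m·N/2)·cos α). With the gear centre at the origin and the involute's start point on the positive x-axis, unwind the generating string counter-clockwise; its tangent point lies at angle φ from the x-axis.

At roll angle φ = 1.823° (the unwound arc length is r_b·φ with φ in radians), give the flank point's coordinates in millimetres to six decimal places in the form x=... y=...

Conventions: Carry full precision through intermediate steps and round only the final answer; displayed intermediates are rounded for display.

topology: single-mesh involute geometry — m = 2.951, N = 76
pitch radius r_p = m·N/2 = 2.951·76/2 = 112.138000
base radius r_b = r_p·cos α = 112.138000·cos 15.868° = 107.864888
roll angle φ = 1.823° = 0.03181735 rad
x = r_b·(cos φ + φ·sin φ) = 107.919472
y = r_b·(sin φ − φ·cos φ) = 0.001158

x=107.919472 y=0.001158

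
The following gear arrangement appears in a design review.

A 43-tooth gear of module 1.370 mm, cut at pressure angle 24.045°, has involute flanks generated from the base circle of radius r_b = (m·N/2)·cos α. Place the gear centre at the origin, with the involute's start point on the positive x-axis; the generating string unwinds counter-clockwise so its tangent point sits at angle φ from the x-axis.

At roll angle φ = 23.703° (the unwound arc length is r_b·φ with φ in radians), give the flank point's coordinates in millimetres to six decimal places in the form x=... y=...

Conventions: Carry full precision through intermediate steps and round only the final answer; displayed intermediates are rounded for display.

x=29.103316 y=0.624032

recognized (one wheel, involute flank): single-mesh tooth geometry, m = 1.370, N = 43
pitch radius r_p = m·N/2 = 1.370·43/2 = 29.455000
base radius r_b = r_p·cos α = 29.455000·cos 24.045° = 26.899064
roll angle φ = 23.703° = 0.41369539 rad
x = r_b·(cos φ + φ·sin φ) = 29.103316
y = r_b·(sin φ − φ·cos φ) = 0.624032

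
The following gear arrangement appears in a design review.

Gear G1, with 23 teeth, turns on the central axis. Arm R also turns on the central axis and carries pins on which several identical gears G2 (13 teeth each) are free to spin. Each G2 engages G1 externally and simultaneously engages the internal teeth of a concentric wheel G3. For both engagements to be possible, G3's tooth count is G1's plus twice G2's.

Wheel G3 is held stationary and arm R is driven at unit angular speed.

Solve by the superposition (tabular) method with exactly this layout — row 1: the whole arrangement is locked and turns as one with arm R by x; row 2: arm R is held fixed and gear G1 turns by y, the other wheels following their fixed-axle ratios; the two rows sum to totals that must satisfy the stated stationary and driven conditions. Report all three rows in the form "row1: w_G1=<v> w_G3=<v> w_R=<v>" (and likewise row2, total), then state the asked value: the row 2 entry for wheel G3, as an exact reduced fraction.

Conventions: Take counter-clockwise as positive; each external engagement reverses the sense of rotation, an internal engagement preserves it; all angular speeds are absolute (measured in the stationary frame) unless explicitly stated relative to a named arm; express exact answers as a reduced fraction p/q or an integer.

recognized (axles ride arm R): planetary set, 23/13/49 teeth
row 1 — lock + rotate with arm: ω_sun = ω_ring = ω_arm = x
row 2 (arm held, sun turns y): ω_ring = −(23/49)·y, ω_arm = 0
boundary: total ω_ring = x − (23/49)·y = 0 and total ω_arm = x = 1  ⇒  y = 49/23, x = 1
row 2 ring = −(23/49)·49/23 = -1
totals (row 1 + row 2): sun 1 + 49/23 = 72/23, ring 1 + (-1) = 0, arm 1 + 0 = 1
asked cell (row2, ring) = -1

row1: w_G1=1 w_G3=1 w_R=1
row2: w_G1=49/23 w_G3=-1 w_R=0
total: w_G1=72/23 w_G3=0 w_R=1
asked value: -1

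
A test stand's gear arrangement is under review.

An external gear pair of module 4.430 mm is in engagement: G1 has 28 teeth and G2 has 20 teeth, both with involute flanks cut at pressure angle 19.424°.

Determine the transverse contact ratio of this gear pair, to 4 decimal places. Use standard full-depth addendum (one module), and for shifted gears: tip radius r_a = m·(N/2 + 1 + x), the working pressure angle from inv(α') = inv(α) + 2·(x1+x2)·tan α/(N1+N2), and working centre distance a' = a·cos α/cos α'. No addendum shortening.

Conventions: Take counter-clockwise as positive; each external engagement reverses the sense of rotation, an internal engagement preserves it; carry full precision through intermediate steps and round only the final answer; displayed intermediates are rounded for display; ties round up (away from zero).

class = single-mesh tooth geometry [involute pair 28T × 20T, m = 4.430]
base radii: r_b1 = 58.490035, r_b2 = 41.778596
tip radii: r_a1 = 66.450000, r_a2 = 48.730000
no profile shift: α' = α, a' = a
action lengths: √(r_a1²−r_b1²) = 31.535984, √(r_a2²−r_b2²) = 25.083098
base pitch p_b = π·m·cos α = 13.125133
CR = (31.535984 + 25.083098 − 106.320000·sin 19.42400°)/13.125133 = 1.619923
contact ratio ≈ 1.6199

1.6199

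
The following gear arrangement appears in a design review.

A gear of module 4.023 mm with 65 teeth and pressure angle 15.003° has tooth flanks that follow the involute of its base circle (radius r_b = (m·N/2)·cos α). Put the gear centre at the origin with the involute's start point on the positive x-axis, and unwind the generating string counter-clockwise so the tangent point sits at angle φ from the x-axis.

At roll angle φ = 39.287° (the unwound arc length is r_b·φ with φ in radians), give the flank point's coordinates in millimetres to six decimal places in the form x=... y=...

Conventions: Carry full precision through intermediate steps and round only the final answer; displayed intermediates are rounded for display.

recognized (one wheel, involute flank): single-mesh tooth geometry, m = 4.023, N = 65
pitch radius r_p = m·N/2 = 4.023·65/2 = 130.747500
base radius r_b = r_p·cos α = 130.747500·cos 15.003° = 126.290615
roll angle φ = 39.287° = 0.68568750 rad
x = r_b·(cos φ + φ·sin φ) = 152.579881
y = r_b·(sin φ − φ·cos φ) = 12.944054

x=152.579881 y=12.944054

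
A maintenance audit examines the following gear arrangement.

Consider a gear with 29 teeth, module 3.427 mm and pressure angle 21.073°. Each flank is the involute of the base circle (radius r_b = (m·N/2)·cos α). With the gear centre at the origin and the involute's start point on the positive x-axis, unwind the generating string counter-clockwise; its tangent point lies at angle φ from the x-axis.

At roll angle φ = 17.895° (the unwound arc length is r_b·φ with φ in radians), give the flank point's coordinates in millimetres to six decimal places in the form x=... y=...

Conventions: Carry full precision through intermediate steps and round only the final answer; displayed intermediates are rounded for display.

x=48.574996 y=0.466321

topology: single-mesh involute geometry — m = 3.427, N = 29
pitch radius r_p = m·N/2 = 3.427·29/2 = 49.691500
base radius r_b = r_p·cos α = 49.691500·cos 21.073° = 46.368285
roll angle φ = 17.895° = 0.31232667 rad
x = r_b·(cos φ + φ·sin φ) = 48.574996
y = r_b·(sin φ − φ·cos φ) = 0.466321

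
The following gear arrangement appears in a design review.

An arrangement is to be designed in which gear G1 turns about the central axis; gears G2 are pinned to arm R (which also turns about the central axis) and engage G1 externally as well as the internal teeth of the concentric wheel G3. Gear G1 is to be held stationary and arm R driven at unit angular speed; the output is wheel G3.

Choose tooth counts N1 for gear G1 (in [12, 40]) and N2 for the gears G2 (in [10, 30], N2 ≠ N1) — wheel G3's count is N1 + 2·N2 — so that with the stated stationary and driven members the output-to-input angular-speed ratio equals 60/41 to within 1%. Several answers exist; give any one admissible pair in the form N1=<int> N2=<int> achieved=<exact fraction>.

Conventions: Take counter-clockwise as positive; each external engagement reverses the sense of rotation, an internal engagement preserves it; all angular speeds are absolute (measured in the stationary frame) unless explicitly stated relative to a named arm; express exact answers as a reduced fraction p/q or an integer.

class = planetary set [ratio 60/41 wanted; Willis about the carrier]
Willis with ω_sun = 0: ω_ring/ω_arm = (N1+N3)/N3; set equal to 60/41  ⇒  N3/N1 = 1/(60/41 − 1) = 41/19
N3 = N1 + 2·N2  ⇒  N2/N1 = (N3/N1 − 1)/2 = (41/19 − 1)/2 = 11/19
smallest multiple with N1 ≥ 12 and N2 ≥ 10: k = 1  ⇒  N1 = 1·19 = 19, N2 = 1·11 = 11 (N1 ≤ 40, N2 ≤ 30, N2 ≠ N1 ✓), N3 = 19 + 2·11 = 41
check: (N1+N3)/N3 with N1 = 19, N3 = 41 gives 60/41; |achieved − target| = 0 ≤ 3/205 ✓

N1=19 N2=11 achieved=60/41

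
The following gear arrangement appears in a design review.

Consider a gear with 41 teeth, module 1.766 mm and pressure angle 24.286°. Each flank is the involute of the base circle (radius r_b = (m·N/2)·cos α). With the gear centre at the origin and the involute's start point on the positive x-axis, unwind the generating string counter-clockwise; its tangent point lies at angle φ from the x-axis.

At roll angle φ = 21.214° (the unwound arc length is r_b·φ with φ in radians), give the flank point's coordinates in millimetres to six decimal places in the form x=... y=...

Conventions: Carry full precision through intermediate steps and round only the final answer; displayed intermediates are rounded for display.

recognized (one wheel, involute flank): single-mesh tooth geometry, m = 1.766, N = 41
pitch radius r_p = m·N/2 = 1.766·41/2 = 36.203000
base radius r_b = r_p·cos α = 36.203000·cos 24.286° = 32.999172
roll angle φ = 21.214° = 0.37025415 rad
x = r_b·(cos φ + φ·sin φ) = 35.184138
y = r_b·(sin φ − φ·cos φ) = 0.550701

x=35.184138 y=0.550701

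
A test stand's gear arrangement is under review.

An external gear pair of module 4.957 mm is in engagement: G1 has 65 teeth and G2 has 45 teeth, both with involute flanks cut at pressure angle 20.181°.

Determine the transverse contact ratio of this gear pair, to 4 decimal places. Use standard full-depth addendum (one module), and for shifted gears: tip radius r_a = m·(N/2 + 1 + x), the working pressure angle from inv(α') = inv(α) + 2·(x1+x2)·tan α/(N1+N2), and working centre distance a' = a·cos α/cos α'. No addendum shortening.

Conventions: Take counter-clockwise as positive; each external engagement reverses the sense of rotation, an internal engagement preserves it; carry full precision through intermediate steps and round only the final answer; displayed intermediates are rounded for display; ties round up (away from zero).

1.7565

class = single-mesh tooth geometry [involute pair 65T × 45T, m = 4.957]
base radii: r_b1 = 151.212011, r_b2 = 104.685238
tip radii: r_a1 = 166.059500, r_a2 = 116.489500
no profile shift: α' = α, a' = a
action lengths: √(r_a1²−r_b1²) = 68.634432, √(r_a2²−r_b2²) = 51.096032
base pitch p_b = π·m·cos α = 14.616817
CR = (68.634432 + 51.096032 − 272.635000·sin 20.18100°)/14.616817 = 1.756535
contact ratio ≈ 1.7565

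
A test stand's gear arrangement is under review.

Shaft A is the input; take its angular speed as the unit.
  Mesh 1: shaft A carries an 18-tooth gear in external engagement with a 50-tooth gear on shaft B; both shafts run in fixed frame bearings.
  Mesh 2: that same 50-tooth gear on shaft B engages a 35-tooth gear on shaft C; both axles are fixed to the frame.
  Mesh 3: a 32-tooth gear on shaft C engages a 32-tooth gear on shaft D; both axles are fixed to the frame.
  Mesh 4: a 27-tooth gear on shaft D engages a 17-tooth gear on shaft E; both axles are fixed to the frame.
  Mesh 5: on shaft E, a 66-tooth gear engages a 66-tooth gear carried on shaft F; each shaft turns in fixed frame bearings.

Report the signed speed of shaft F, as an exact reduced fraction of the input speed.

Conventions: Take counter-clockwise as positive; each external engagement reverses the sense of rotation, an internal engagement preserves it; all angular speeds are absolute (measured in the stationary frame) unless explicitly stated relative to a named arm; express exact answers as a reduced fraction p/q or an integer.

5-mesh fixed-axis compound train (all bearings frame-fixed)
mesh 1 [18T→50T]: |ω|/ω_in = 1×18/50 = 9/25, sense flips to −
mesh 2 [50T→35T]: |ω|/ω_in = (9/25)×50/35 = 18/35, sense flips to +
mesh 3 [32T→32T]: |ω|/ω_in = (18/35)×32/32 = 18/35, sense flips to −
mesh 4 [27T→17T]: |ω|/ω_in = (18/35)×27/17 = 486/595, sense flips to +
mesh 5 [66T→66T]: |ω|/ω_in = (486/595)×66/66 = 486/595, sense flips to −
signed output speed (× input speed) = -486/595

-486/595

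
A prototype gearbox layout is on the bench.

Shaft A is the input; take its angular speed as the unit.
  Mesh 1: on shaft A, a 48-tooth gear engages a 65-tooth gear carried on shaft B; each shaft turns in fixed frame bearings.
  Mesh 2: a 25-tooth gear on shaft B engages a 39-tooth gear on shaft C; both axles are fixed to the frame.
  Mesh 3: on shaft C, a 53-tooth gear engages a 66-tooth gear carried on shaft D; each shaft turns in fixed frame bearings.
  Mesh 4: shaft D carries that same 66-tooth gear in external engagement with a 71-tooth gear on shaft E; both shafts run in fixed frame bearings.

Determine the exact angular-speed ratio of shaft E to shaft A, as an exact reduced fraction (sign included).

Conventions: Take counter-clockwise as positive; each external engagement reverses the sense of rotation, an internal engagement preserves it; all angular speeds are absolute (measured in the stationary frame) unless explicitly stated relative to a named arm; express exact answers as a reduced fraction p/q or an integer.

class = fixed-axis compound train [4 meshes; 4 ratios multiply, 4 sense flips]
mesh 1 [48T→65T]: running ratio 48/65, sense −
mesh 2 [25T→39T]: running ratio 80/169, sense +
mesh 3 [53T→66T]: running ratio 2120/5577, sense −
mesh 4 [66T→71T]: running ratio 4240/11999, sense +
ω_out/ω_in = 4240/11999

4240/11999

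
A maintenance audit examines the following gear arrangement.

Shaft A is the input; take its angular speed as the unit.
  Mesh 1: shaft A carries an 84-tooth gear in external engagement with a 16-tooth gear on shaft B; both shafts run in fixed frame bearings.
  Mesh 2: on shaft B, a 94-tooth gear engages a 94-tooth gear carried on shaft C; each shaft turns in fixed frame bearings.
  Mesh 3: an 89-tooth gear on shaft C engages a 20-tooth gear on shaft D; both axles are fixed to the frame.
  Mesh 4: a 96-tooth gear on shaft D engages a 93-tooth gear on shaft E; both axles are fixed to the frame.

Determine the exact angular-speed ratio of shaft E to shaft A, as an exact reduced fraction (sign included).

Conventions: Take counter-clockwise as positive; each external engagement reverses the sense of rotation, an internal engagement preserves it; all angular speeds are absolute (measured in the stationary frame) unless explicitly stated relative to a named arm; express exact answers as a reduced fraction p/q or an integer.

class = fixed-axis compound train [4 meshes; 4 ratios multiply, 4 sense flips]
mesh 1 [84T→16T]: running ratio 21/4, sense −
mesh 2 [94T→94T]: running ratio 21/4, sense +
mesh 3 [89T→20T]: running ratio 1869/80, sense −
mesh 4 [96T→93T]: running ratio 3738/155, sense +
ω_out/ω_in = 3738/155

3738/155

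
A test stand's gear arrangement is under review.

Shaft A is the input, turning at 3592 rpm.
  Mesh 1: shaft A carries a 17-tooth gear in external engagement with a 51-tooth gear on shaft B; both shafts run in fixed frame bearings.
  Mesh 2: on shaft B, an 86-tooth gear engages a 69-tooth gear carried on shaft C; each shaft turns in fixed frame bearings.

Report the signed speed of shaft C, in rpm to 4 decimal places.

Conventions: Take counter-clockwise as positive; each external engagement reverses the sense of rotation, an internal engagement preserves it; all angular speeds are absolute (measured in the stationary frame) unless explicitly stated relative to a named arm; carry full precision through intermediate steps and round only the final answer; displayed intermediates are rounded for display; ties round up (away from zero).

2-mesh fixed-axis compound train (all bearings frame-fixed)
mesh 1 [17T→51T]: ω = 3592.0000×17/51 = 1197.3333 rpm, sense flips to −
mesh 2 [86T→69T]: ω = 1197.3333×86/69 = 1492.3285 rpm, sense flips to +
signed output speed = +1492.3285 rpm

+1492.3285 rpm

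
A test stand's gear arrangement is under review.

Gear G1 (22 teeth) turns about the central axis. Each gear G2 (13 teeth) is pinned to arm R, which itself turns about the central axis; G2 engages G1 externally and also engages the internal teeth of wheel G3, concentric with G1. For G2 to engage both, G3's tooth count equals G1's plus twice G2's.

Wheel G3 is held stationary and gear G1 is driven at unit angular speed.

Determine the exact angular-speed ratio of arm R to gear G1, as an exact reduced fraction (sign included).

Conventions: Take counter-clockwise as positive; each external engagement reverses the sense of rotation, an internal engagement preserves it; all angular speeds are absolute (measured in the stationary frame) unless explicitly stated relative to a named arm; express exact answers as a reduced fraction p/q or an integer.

recognized (axles ride arm R): planetary set, 22/13/48 teeth
ring teeth: 22 + 2·13 = 48
22(ω_sun−ω_arm) = −48(ω_ring−ω_arm),  ω_ring = 0, ω_sun = 1
22(1−ω_arm) = −48(0−ω_arm)  ⇒  70·ω_arm = 22  ⇒  ω_arm = 11/35
ω_out/ω_in = 11/35

11/35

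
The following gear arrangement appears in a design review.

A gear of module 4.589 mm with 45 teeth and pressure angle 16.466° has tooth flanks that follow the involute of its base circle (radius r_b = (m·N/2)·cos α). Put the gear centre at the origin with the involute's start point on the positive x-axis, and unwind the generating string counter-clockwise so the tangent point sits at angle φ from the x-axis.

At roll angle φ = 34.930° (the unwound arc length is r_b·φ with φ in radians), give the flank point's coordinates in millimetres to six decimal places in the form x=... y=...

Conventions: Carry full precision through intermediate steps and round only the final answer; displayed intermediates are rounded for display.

x=115.743923 y=7.204312

single-mesh involute tooth geometry (45T wheel at module 4.589)
pitch radius r_p = m·N/2 = 4.589·45/2 = 103.252500
base radius r_b = r_p·cos α = 103.252500·cos 16.466° = 99.017919
roll angle φ = 34.930° = 0.60964351 rad
x = r_b·(cos φ + φ·sin φ) = 115.743923
y = r_b·(sin φ − φ·cos φ) = 7.204312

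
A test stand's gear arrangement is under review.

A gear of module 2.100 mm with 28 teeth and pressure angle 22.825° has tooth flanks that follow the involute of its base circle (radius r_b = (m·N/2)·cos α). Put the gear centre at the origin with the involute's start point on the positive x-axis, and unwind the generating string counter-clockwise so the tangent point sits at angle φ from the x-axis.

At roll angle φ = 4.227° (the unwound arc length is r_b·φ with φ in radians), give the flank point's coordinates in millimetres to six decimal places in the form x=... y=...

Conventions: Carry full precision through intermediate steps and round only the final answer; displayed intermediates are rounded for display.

x=27.171446 y=0.003625

topology: single-mesh involute geometry — m = 2.100, N = 28
pitch radius r_p = m·N/2 = 2.100·28/2 = 29.400000
base radius r_b = r_p·cos α = 29.400000·cos 22.825° = 27.097803
roll angle φ = 4.227° = 0.07377507 rad
x = r_b·(cos φ + φ·sin φ) = 27.171446
y = r_b·(sin φ − φ·cos φ) = 0.003625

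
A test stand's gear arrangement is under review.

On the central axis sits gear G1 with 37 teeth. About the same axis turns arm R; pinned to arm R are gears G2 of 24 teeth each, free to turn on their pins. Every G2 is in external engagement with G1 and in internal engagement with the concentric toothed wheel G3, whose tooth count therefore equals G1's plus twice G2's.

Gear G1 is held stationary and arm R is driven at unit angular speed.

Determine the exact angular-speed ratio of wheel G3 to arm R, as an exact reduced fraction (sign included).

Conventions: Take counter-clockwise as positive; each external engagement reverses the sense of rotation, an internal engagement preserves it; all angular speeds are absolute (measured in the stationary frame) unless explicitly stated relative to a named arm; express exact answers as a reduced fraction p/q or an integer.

recognized (axles ride arm R): planetary set, 37/24/85 teeth
ring teeth: 37 + 2·24 = 85
37(ω_sun−ω_arm) = −85(ω_ring−ω_arm),  ω_sun = 0, ω_arm = 1
ω_ring = 1 − (37/85)(0−1) = 122/85
ω_out/ω_in = 122/85

122/85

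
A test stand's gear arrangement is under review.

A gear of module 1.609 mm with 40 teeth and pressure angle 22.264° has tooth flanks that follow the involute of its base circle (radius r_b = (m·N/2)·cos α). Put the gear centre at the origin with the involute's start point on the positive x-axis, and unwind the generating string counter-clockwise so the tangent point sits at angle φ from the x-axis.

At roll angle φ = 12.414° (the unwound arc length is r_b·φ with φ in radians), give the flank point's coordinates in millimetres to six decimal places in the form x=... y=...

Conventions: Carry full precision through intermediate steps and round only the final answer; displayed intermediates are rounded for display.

recognized (one wheel, involute flank): single-mesh tooth geometry, m = 1.609, N = 40
pitch radius r_p = m·N/2 = 1.609·40/2 = 32.180000
base radius r_b = r_p·cos α = 32.180000·cos 22.264° = 29.780915
roll angle φ = 12.414° = 0.21666517 rad
x = r_b·(cos φ + φ·sin φ) = 30.471748
y = r_b·(sin φ − φ·cos φ) = 0.100495

x=30.471748 y=0.100495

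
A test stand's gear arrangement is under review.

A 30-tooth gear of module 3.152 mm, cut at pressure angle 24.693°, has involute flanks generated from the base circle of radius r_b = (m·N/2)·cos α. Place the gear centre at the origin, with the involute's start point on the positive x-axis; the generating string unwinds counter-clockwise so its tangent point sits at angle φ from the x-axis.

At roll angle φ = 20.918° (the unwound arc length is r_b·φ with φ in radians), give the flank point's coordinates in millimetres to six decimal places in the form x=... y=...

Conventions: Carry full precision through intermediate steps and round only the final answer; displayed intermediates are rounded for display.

x=45.724819 y=0.687547

single-mesh involute tooth geometry (30T wheel at module 3.152)
pitch radius r_p = m·N/2 = 3.152·30/2 = 47.280000
base radius r_b = r_p·cos α = 47.280000·cos 24.693° = 42.956680
roll angle φ = 20.918° = 0.36508797 rad
x = r_b·(cos φ + φ·sin φ) = 45.724819
y = r_b·(sin φ − φ·cos φ) = 0.687547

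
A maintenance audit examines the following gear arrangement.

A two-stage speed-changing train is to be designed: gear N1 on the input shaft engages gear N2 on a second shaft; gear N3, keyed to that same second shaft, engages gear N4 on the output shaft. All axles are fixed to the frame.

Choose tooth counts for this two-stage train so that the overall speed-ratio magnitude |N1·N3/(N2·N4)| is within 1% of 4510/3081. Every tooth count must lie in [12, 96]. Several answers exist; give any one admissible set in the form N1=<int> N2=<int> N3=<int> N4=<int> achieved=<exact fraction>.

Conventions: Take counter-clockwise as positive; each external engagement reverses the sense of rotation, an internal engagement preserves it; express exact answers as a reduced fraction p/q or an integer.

N1=55 N2=39 N3=82 N4=79 achieved=4510/3081

topology: fixed-axis compound train — 2 stages, target 4510/3081
target = 4510/3081 in lowest terms: an exact hit needs N1·N3 = k·4510 and N2·N4 = k·3081 for one integer k, every count in [12, 96]; additionally prefer no 1:1 stage (N1 ≠ N2, N3 ≠ N4)
k = 1: N1·N3 = 4510 = 55·82, N2·N4 = 3081 = 39·79
achieved = 55·82/(39·79) = 4510/3081; |achieved − target| = 0 ≤ 451/30810 ✓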